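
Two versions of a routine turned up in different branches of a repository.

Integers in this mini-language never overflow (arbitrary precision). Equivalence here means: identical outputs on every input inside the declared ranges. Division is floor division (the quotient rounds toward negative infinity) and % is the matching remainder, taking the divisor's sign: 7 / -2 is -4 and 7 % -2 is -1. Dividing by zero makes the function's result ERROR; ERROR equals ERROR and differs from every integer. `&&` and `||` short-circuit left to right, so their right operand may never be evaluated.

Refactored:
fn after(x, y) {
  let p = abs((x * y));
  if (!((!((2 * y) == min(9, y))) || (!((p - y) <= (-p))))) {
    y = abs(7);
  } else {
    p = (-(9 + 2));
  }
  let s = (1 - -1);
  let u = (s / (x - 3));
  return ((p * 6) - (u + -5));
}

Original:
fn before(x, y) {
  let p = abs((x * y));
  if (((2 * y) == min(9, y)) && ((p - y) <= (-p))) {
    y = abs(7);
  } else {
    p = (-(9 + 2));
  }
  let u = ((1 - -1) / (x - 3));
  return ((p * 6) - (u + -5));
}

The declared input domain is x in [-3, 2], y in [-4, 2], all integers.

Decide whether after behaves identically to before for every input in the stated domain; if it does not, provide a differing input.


The two are interchangeable: statement counts differ; also boolean connective usage differs; also local variable names differ, and every declared input agrees.
Tracing x=2, y=1: before: p := 2 | (((2 * y) == min(9, y)) && ((p - y) <= (-p))): false | p := -11 | u := -2 | result -59 | after: p := 2 | (!((!((2 * y) == min(9, y))) || (!((p - y) <= (-p))))): false | p := -11 | s := 2 | u := -2 | result -59 — matching result -59.
Checked all 42 inputs in the declared domain: the outputs agree on every one.
verdict: equivalent


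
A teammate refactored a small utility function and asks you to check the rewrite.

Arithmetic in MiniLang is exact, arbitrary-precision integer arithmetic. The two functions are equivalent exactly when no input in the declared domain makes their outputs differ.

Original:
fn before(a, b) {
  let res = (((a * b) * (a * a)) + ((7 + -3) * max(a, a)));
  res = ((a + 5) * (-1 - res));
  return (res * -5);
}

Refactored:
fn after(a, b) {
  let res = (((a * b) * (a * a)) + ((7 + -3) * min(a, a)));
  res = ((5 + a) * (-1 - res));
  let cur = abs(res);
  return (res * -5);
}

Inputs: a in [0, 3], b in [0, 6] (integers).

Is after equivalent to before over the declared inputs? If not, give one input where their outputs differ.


Equivalent. The edit looks behavioral (`max(a, a)` became `min(a, a)`), but over these ranges it never changes the outcome.
An exhaustive pass over the 28 declared inputs shows identical outputs.
As a probe, take a=1, b=1: before runs res := 5 | res := -36 | result 180; after runs res := 5 | res := -36 | cur := 36 | result 180; both end at 180.
verdict: equivalent


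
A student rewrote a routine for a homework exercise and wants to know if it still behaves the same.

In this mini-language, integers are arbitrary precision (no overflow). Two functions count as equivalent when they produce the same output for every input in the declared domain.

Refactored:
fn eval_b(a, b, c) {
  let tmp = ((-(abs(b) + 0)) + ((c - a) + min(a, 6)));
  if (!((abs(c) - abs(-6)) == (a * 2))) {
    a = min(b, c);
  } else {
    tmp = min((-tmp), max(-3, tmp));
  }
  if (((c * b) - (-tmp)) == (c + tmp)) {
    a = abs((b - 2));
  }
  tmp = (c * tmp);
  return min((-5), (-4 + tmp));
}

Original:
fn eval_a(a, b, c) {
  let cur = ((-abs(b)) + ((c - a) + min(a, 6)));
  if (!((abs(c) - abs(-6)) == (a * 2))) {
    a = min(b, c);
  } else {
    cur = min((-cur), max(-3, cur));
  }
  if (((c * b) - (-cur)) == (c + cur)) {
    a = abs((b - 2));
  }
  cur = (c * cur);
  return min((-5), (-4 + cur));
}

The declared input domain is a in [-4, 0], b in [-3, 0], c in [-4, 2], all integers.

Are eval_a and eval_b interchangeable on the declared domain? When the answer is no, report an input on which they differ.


Behavior is preserved: although local variable names differ, arithmetic usage differs, constant usage differs, the outputs never diverge.
As a probe, take a=-4, b=-1, c=1: eval_a runs cur := 0 | (!((abs(c) - abs(-6)) == (a * 2))): true | a := -1 | (((c * b) - (-cur)) == (c + cur)): false | cur := 0 | result -5; eval_b runs tmp := 0 | (!((abs(c) - abs(-6)) == (a * 2))): true | a := -1 | (((c * b) - (-tmp)) == (c + tmp)): false | tmp := 0 | result -5; both end at -5.
Sweeping the whole domain (140 inputs) finds no disagreement.
verdict: equivalent


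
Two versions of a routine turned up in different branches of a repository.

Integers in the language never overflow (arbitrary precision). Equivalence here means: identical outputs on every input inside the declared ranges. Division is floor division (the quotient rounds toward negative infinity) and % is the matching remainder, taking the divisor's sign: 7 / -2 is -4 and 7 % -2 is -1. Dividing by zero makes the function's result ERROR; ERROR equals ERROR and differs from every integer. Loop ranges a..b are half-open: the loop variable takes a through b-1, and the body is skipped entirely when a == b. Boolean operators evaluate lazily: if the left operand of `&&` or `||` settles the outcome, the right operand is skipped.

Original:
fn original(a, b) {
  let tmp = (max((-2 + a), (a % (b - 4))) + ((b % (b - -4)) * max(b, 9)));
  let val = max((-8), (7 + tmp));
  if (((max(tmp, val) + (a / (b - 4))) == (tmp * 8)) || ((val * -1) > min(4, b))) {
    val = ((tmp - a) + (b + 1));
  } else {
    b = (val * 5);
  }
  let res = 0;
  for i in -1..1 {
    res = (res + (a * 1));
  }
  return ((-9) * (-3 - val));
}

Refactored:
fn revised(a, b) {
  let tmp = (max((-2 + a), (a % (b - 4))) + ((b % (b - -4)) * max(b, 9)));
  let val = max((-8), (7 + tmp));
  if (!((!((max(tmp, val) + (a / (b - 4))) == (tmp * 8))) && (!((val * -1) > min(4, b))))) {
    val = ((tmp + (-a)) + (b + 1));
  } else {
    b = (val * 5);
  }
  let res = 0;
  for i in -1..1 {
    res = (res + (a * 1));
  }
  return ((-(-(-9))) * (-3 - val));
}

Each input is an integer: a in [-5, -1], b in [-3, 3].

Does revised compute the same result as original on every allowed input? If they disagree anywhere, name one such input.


Side by side, the visible changes include: arithmetic usage differs; and boolean connective usage differs.
Spot check at a=-5, b=0 — original: tmp := -1 | val := 6 | (((max(tmp, val) + (a / (b - 4))) == (tmp * 8)) || ((val * -1) > min(4, b))): false | b := 30 | res := 0 | iter i=-1: | res := -5 | iter i=0: | res := -10 | result 81. revised: tmp := -1 | val := 6 | (!((!((max(tmp, val) + (a / (b - 4))) == (tmp * 8))) && (!((val * -1) > min(4, b))))): false | b := 30 | res := 0 | iter i=-1: | res := -5 | iter i=0: | res := -10 | result 81. Both give 81.
Checked all 35 inputs in the declared domain: the outputs agree on every one.
verdict: equivalent


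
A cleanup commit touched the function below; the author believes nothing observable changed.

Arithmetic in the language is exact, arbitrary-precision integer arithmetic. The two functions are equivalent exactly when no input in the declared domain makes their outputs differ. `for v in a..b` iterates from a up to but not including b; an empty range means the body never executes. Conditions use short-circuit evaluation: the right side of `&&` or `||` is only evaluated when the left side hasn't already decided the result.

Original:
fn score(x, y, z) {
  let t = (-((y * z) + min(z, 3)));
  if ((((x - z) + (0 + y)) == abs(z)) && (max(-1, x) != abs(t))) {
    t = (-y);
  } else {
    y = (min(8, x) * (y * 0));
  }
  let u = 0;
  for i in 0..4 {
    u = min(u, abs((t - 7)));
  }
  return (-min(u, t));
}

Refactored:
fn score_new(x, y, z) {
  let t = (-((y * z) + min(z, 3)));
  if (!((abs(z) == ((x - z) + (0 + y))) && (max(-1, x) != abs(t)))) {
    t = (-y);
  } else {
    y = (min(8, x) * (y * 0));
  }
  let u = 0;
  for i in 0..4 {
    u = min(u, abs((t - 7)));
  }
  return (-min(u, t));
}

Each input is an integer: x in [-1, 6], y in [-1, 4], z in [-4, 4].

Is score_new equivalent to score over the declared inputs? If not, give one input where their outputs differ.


At x=-1, y=0, z=1: score gives 1, score_new gives 0.
verdict: not equivalent; witness: x=-1, y=0, z=1


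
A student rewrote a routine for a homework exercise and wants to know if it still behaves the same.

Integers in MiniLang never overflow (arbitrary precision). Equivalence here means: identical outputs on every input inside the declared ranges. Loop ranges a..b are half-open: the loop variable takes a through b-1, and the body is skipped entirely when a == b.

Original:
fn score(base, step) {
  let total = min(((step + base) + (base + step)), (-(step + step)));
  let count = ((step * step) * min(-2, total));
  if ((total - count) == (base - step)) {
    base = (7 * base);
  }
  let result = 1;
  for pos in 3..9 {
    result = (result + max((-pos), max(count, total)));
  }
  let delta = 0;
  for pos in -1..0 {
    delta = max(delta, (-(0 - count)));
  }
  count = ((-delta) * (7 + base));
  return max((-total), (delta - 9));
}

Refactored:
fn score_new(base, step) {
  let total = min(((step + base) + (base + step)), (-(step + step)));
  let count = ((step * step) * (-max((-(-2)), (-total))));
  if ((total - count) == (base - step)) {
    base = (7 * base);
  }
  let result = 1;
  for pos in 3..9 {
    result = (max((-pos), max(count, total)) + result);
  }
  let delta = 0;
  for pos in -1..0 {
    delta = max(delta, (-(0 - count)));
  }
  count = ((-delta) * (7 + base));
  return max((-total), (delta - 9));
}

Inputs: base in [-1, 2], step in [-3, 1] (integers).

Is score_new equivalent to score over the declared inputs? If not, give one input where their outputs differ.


Equivalent — the differences include min/max/abs usage differs, yet no declared input distinguishes the two.
Spot check at base=1, step=-3 — score: total = -4; count = -36; ((total - count) == (base - step)) -> false; result = 1; [pos=3]; result = -2; [pos=4]; result = -6; [pos=5]; result = -10; [pos=6]; result = -14; [pos=7]; result = -18; [pos=8]; result = -22; delta = 0; [pos=-1]; delta = 0; count = 0; return 4. score_new: total = -4; count = -36; ((total - count) == (base - step)) -> false; result = 1; [pos=3]; result = -2; [pos=4]; result = -6; [pos=5]; result = -10; [pos=6]; result = -14; [pos=7]; result = -18; [pos=8]; result = -22; delta = 0; [pos=-1]; delta = 0; count = 0; return 4. Both give 4.
Every one of the 20 inputs gives matching results.
verdict: equivalent


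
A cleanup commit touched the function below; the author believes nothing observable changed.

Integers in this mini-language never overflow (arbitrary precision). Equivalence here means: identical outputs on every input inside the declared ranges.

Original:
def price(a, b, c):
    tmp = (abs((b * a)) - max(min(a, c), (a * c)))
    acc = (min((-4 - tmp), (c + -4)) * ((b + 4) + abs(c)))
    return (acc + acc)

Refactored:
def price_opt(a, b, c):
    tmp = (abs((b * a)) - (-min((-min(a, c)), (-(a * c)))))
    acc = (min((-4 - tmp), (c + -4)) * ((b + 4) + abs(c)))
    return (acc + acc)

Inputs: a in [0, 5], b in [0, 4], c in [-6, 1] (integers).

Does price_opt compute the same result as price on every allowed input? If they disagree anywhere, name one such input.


Side by side, the visible changes include: min/max/abs usage differs.
As a probe, take a=2, b=3, c=-6: price runs tmp = 12; acc = -208; return -416; price_opt runs tmp = 12; acc = -208; return -416; both end at -416.
Sweeping the whole domain (240 inputs) finds no disagreement.
verdict: equivalent


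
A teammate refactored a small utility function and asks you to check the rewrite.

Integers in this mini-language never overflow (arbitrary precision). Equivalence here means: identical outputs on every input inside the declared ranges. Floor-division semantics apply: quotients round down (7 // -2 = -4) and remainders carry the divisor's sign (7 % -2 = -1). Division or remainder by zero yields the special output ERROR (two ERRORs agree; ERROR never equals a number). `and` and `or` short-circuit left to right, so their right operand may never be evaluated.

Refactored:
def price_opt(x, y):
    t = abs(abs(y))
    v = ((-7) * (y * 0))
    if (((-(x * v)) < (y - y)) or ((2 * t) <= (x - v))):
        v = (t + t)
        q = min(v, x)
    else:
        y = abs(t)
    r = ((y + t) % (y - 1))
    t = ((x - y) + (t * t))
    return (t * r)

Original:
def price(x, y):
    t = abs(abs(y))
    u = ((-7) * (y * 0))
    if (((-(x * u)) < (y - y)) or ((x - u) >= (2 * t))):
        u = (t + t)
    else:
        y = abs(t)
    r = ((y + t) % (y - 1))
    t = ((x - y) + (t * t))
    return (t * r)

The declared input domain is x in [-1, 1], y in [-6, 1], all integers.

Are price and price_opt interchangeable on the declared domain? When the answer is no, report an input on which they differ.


Differences: statement counts differ; local variable names differ; min/max/abs usage differs; comparison usage differs — yet all 24 inputs agree.
verdict: equivalent


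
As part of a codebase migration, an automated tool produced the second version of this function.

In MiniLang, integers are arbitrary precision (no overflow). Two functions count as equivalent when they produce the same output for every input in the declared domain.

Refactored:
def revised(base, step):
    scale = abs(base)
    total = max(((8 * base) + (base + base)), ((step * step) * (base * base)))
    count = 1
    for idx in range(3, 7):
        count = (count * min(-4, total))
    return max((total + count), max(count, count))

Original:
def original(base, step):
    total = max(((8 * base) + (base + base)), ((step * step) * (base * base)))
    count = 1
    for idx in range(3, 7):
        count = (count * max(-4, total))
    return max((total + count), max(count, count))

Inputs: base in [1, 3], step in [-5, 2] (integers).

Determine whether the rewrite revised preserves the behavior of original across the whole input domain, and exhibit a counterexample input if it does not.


Input base=1, step=-5: 390650 from original versus 281 from revised.
verdict: not equivalent; witness: base=1, step=-5


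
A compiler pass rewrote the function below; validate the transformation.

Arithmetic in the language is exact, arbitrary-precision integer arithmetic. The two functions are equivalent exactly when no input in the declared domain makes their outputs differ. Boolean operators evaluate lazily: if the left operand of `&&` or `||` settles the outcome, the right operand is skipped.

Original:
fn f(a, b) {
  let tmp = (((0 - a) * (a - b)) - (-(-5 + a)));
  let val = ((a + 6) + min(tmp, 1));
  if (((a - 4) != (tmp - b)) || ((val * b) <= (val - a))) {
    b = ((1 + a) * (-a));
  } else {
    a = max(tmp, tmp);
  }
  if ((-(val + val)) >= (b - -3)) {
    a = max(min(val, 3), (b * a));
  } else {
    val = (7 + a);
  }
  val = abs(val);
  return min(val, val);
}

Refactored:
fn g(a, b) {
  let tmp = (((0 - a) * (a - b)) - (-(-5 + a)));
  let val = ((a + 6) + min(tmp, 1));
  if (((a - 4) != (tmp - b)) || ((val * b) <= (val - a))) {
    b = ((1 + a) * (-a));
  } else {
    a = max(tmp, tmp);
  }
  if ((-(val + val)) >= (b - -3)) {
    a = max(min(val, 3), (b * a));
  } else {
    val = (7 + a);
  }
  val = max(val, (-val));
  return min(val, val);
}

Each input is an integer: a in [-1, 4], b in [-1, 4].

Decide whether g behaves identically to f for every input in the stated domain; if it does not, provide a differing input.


This is a faithful refactor — min/max/abs usage differs, but the computed results match everywhere.
Spot check at a=2, b=2 — f: tmp := -3 | val := 5 | (((a - 4) != (tmp - b)) || ((val * b) <= (val - a))): true | b := -6 | ((-(val + val)) >= (b - -3)): false | val := 9 | val := 9 | result 9. g: tmp := -3 | val := 5 | (((a - 4) != (tmp - b)) || ((val * b) <= (val - a))): true | b := -6 | ((-(val + val)) >= (b - -3)): false | val := 9 | val := 9 | result 9. Both give 9.
Every one of the 36 inputs gives matching results.
verdict: equivalent


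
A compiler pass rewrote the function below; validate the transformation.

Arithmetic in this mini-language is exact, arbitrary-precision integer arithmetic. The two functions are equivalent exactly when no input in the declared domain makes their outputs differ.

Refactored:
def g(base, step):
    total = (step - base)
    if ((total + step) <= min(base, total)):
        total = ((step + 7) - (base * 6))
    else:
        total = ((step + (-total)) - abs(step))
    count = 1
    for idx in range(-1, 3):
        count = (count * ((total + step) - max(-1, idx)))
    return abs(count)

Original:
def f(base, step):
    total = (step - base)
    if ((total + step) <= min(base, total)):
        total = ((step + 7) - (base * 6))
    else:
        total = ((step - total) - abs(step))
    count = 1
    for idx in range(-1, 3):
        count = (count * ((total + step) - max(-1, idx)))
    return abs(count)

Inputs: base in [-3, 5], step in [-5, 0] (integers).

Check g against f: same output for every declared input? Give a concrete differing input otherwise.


Differences: arithmetic usage differs — yet all 54 inputs agree.
verdict: equivalent


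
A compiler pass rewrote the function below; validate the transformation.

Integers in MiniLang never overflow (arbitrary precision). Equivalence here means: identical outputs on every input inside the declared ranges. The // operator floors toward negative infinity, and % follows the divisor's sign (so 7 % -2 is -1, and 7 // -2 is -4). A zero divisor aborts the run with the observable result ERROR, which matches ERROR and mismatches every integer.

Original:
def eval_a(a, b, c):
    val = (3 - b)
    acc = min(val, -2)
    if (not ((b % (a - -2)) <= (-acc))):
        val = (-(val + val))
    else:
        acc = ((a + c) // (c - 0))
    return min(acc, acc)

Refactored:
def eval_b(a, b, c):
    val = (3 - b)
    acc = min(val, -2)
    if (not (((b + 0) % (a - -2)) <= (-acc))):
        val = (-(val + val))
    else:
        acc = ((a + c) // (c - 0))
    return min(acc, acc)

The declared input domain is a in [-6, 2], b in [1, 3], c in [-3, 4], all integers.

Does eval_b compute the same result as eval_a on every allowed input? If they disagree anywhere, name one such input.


Although arithmetic usage differs; constant usage differs, 216/216 inputs agree.
verdict: equivalent


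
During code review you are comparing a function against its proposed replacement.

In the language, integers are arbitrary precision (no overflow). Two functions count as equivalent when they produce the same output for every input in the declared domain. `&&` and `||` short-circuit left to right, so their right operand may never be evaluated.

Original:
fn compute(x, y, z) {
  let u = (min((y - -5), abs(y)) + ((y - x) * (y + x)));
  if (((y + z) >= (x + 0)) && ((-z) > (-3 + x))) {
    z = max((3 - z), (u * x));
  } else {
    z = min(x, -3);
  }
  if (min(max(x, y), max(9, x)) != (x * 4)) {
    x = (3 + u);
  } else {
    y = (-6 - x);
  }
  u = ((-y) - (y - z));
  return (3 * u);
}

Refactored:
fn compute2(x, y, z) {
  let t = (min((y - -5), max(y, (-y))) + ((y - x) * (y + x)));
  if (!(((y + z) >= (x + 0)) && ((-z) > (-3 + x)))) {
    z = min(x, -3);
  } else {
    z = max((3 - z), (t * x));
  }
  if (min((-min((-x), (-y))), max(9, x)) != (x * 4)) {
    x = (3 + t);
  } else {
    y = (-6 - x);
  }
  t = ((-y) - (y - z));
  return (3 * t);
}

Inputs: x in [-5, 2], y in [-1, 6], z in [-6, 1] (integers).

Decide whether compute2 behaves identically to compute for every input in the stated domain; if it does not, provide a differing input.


Equivalent — the differences include min/max/abs usage differs, plus boolean connective usage differs, plus local variable names differ, yet no declared input distinguishes the two.
One worked example (x=0, y=4, z=-1) — compute: u := 20 | (((y + z) >= (x + 0)) && ((-z) > (-3 + x))): true | z := 4 | (min(max(x, y), max(9, x)) != (x * 4)): true | x := 23 | u := -4 | result -12; compute2: t := 20 | (!(((y + z) >= (x + 0)) && ((-z) > (-3 + x)))): false | z := 4 | (min((-min((-x), (-y))), max(9, x)) != (x * 4)): true | x := 23 | t := -4 | result -12; agreement on -12.
Every one of the 512 inputs gives matching results.
verdict: equivalent


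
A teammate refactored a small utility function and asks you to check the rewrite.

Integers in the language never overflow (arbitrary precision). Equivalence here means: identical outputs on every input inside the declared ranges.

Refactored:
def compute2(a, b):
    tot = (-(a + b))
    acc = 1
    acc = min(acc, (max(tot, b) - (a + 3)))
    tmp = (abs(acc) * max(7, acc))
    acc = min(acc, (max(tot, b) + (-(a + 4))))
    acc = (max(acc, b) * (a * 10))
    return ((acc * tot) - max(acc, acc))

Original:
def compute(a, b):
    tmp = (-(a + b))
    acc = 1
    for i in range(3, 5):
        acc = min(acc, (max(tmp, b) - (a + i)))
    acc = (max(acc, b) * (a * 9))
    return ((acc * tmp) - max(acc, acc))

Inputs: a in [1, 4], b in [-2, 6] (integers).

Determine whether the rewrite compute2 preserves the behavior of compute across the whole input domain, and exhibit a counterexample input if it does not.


The rewrite breaks on a=1, b=-1, where the results are 9 and 10.
compute: tmp becomes 0; next acc becomes 1; next at i=3:; next acc becomes -4; next at i=4:; next acc becomes -5; next acc becomes -9; next final value 9
compute2: tot becomes 0; next acc becomes 1; next acc becomes -4; next tmp becomes 28; next acc becomes -5; next acc becomes -10; next final value 10
verdict: not equivalent; witness: a=1, b=-1


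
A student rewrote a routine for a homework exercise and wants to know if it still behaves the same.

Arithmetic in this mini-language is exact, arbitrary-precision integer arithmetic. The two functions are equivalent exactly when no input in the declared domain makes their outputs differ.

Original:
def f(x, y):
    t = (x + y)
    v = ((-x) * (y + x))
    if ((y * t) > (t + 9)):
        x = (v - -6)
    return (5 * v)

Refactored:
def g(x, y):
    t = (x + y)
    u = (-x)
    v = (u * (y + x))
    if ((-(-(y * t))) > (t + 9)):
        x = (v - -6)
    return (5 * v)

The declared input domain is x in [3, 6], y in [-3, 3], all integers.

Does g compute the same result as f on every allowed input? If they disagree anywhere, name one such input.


Comparing the listings, the differences include: local variable names differ, plus statement counts differ.
Spot check at x=6, y=0 — f: t=6, then v=-36, then ((y * t) > (t + 9)) is false, then returns -180. g: t=6, then u=-6, then v=-36, then ((-(-(y * t))) > (t + 9)) is false, then returns -180. Both give -180.
Sweeping the whole domain (28 inputs) finds no disagreement.
verdict: equivalent


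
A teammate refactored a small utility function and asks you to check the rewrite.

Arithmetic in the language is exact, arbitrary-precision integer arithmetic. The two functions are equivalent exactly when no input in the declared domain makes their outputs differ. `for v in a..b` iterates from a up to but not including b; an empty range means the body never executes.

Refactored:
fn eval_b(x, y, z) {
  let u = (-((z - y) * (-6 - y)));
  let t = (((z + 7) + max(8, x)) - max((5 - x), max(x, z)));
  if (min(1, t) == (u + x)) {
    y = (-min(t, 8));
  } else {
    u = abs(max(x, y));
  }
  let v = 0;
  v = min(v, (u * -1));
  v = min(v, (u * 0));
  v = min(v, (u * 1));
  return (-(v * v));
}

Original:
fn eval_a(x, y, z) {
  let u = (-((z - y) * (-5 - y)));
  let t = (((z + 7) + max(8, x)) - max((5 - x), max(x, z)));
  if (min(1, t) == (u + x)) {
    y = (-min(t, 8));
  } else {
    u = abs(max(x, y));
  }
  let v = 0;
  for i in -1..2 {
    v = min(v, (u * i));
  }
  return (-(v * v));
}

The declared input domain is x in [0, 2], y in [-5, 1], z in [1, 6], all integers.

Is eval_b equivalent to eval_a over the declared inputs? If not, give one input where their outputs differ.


At x=1, y=-5, z=1: eval_a gives 0, eval_b gives -1.
verdict: not equivalent; witness: x=1, y=-5, z=1


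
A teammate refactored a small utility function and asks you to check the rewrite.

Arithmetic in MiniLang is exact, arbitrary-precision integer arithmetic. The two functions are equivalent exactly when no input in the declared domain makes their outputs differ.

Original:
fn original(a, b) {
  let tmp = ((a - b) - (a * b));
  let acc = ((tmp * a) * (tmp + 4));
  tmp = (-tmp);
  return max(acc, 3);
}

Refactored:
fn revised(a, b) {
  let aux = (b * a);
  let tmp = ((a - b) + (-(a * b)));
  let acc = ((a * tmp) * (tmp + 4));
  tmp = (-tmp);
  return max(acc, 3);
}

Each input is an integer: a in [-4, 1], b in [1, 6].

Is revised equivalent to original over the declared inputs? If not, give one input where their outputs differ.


Differences: statement counts differ, plus local variable names differ, plus arithmetic usage differs — yet all 36 inputs agree.
verdict: equivalent


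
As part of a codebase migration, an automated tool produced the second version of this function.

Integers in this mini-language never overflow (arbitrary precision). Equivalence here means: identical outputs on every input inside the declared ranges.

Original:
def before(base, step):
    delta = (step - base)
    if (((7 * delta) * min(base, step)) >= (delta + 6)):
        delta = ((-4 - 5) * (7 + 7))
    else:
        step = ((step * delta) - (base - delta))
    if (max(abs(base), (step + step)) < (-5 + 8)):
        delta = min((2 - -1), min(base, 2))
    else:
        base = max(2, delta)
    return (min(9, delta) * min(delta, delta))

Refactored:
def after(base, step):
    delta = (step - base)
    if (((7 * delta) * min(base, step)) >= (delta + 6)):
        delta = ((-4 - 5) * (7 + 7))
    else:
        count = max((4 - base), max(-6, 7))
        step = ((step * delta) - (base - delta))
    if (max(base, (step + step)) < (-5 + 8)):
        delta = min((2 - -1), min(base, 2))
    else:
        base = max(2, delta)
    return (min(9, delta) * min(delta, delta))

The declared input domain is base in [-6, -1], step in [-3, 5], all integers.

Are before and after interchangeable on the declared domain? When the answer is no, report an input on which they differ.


Consider the input base=-6, step=-3.
before: delta becomes 3; next (((7 * delta) * min(base, step)) >= (delta + 6)) evaluates to false; next step becomes 0; next (max(abs(base), (step + step)) < (-5 + 8)) evaluates to false; next base becomes 3; next final value 9
after: delta becomes 3; next (((7 * delta) * min(base, step)) >= (delta + 6)) evaluates to false; next count becomes 10; next step becomes 0; next (max(base, (step + step)) < (-5 + 8)) evaluates to true; next delta becomes -6; next final value 36
9 vs 36 — the two versions disagree here.
verdict: not equivalent; witness: base=-6, step=-3


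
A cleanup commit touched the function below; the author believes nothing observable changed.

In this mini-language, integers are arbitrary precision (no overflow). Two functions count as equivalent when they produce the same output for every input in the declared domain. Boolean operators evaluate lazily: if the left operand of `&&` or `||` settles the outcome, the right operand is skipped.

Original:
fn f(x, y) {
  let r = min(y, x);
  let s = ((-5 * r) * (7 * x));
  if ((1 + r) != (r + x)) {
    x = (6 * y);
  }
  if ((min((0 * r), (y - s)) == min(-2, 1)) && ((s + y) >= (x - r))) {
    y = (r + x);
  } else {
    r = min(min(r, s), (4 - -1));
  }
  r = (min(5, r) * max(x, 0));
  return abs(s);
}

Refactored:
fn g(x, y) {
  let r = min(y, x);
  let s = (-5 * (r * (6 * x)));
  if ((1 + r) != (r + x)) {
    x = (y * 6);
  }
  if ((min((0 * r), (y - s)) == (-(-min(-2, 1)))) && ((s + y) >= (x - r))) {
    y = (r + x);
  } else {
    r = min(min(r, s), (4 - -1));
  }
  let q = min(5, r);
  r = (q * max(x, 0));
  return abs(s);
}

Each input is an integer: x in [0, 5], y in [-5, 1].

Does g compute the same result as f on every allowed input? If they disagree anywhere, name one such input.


Evaluate both at x=1, y=-5.
f: r := -5 | s := 175 | ((1 + r) != (r + x)): false | ((min((0 * r), (y - s)) == min(-2, 1)) && ((s + y) >= (x - r))): false | r := -5 | r := -5 | result 175
g: r := -5 | s := 150 | ((1 + r) != (r + x)): false | ((min((0 * r), (y - s)) == (-(-min(-2, 1)))) && ((s + y) >= (x - r))): false | r := -5 | q := -5 | r := -5 | result 150
175 against 150: the behavior changed.
verdict: not equivalent; witness: x=1, y=-5


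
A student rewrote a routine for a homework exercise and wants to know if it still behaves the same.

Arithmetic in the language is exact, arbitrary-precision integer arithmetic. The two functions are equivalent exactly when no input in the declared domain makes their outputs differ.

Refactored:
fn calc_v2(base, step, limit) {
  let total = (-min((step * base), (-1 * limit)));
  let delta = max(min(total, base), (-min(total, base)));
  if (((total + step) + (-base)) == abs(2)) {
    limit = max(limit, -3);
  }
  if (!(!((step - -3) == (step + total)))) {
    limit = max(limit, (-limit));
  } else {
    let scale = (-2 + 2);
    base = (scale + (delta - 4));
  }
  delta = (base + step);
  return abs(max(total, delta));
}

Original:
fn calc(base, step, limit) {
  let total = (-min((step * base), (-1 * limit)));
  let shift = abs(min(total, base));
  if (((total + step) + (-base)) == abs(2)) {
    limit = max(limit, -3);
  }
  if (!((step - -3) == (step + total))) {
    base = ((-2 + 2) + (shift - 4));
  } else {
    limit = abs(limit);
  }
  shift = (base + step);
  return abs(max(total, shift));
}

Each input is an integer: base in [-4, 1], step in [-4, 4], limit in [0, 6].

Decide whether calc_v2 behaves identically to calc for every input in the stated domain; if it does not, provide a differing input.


Behavior is preserved: although min/max/abs usage differs, and boolean connective usage differs, and statement counts differ, and local variable names differ, the outputs never diverge.
Tracing base=-4, step=2, limit=1: calc: total := 8 | shift := 4 | (((total + step) + (-base)) == abs(2)): false | (!((step - -3) == (step + total))): true | base := 0 | shift := 2 | result 8 | calc_v2: total := 8 | delta := 4 | (((total + step) + (-base)) == abs(2)): false | (!(!((step - -3) == (step + total)))): false | scale := 0 | base := 0 | delta := 2 | result 8 — matching result 8.
An exhaustive pass over the 378 declared inputs shows identical outputs.
verdict: equivalent


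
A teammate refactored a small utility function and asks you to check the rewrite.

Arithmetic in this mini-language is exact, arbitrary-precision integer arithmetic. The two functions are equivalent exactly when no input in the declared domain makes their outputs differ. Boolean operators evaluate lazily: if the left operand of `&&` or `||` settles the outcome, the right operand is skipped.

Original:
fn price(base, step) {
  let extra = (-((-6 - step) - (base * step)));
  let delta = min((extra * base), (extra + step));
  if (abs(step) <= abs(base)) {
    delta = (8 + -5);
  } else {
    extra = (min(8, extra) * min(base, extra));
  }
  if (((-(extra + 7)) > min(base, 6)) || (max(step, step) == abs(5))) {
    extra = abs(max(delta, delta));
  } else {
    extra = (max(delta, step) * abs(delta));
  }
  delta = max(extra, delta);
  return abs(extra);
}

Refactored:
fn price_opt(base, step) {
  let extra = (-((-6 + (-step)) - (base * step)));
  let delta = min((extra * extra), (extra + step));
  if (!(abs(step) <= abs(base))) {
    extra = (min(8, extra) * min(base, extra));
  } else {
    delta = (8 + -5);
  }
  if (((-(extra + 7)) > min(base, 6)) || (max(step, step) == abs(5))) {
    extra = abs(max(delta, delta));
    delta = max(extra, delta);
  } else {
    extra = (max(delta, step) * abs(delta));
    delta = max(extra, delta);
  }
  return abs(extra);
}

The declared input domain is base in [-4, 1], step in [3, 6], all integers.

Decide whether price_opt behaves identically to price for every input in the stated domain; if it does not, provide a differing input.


Evaluate both at base=-2, step=5.
price: extra = 1; delta = -2; (abs(step) <= abs(base)) -> false; extra = -2; (((-(extra + 7)) > min(base, 6)) || (max(step, step) == abs(5))) -> true; extra = 2; delta = 2; return 2
price_opt: extra = 1; delta = 1; (!(abs(step) <= abs(base))) -> true; extra = -2; (((-(extra + 7)) > min(base, 6)) || (max(step, step) == abs(5))) -> true; extra = 1; delta = 1; return 1
2 != 1, so the rewrite changes behavior.
verdict: not equivalent; witness: base=-2, step=5


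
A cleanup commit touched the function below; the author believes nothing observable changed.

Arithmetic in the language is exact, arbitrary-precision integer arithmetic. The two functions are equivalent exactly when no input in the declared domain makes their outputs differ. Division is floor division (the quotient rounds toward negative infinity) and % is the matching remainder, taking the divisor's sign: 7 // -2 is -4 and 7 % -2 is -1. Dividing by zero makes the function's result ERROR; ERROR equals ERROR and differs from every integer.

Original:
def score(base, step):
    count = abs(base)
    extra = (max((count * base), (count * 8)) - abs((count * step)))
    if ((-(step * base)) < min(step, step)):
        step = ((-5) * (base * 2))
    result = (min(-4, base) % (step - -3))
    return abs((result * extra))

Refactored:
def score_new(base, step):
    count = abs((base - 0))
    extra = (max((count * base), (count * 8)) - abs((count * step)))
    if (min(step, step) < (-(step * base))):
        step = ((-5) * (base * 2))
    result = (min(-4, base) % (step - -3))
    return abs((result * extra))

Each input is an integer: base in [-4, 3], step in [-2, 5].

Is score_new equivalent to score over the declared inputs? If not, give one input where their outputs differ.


Input base=-4, step=-2: 936 from score versus 0 from score_new.
verdict: not equivalent; witness: base=-4, step=-2


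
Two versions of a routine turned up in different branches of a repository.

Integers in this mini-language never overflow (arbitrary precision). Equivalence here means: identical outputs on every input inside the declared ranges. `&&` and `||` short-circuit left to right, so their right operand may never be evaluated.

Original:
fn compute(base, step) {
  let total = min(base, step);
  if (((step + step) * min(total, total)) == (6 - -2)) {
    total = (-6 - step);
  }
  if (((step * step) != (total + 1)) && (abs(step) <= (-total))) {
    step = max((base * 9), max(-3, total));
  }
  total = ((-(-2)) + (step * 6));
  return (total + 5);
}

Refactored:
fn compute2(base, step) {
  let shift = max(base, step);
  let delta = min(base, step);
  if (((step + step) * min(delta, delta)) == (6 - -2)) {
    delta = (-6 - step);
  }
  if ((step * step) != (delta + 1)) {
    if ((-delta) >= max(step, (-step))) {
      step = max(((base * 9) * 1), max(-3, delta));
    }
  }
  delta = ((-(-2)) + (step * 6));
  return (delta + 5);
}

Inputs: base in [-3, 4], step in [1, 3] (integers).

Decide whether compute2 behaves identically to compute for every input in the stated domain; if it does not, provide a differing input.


Reading the diff, among the changes: branching structure differs; local variable names differ; constant usage differs; statement counts differ; boolean connective usage differs; comparison usage differs; arithmetic usage differs; min/max/abs usage differs.
One worked example (base=-2, step=3) — compute: total = -2; (((step + step) * min(total, total)) == (6 - -2)) -> false; (((step * step) != (total + 1)) && (abs(step) <= (-total))) -> false; total = 20; return 25; compute2: shift = 3; delta = -2; (((step + step) * min(delta, delta)) == (6 - -2)) -> false; ((step * step) != (delta + 1)) -> true; ((-delta) >= max(step, (-step))) -> false; delta = 20; return 25; agreement on 25.
An exhaustive pass over the 24 declared inputs shows identical outputs.
verdict: equivalent


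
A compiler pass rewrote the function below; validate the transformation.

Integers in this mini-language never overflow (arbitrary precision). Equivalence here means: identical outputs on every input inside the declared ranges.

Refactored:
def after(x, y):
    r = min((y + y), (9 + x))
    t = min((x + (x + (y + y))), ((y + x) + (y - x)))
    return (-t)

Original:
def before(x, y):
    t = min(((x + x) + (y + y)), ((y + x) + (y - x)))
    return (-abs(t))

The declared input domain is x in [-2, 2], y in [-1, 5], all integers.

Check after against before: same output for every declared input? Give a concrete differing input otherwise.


Evaluate both at x=-2, y=-1.
before: t := -6 | result -6
after: r := -2 | t := -6 | result 6
-6 and 6 differ, so these are not the same function on this domain.
verdict: not equivalent; witness: x=-2, y=-1


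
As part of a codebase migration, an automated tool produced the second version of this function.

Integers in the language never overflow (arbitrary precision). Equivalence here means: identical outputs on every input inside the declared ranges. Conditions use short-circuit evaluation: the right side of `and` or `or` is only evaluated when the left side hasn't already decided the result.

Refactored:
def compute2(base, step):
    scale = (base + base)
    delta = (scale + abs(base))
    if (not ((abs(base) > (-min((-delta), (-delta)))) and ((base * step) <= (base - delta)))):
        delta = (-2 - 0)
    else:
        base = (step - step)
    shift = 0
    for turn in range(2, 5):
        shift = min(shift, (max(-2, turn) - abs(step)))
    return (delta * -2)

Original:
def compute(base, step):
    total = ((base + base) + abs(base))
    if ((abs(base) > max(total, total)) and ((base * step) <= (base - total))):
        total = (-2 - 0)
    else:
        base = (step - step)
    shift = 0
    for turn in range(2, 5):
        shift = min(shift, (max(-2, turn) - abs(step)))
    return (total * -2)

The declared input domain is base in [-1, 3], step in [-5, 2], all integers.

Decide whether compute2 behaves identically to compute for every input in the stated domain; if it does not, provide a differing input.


Consider the input base=-1, step=-5.
compute: total := -1 | ((abs(base) > max(total, total)) and ((base * step) <= (base - total))): false | base := 0 | shift := 0 | iter turn=2: | shift := -3 | iter turn=3: | shift := -3 | iter turn=4: | shift := -3 | result 2
compute2: scale := -2 | delta := -1 | (not ((abs(base) > (-min((-delta), (-delta)))) and ((base * step) <= (base - delta)))): true | delta := -2 | shift := 0 | iter turn=2: | shift := -3 | iter turn=3: | shift := -3 | iter turn=4: | shift := -3 | result 4
2 vs 4 — the two versions disagree here.
verdict: not equivalent; witness: base=-1, step=-5


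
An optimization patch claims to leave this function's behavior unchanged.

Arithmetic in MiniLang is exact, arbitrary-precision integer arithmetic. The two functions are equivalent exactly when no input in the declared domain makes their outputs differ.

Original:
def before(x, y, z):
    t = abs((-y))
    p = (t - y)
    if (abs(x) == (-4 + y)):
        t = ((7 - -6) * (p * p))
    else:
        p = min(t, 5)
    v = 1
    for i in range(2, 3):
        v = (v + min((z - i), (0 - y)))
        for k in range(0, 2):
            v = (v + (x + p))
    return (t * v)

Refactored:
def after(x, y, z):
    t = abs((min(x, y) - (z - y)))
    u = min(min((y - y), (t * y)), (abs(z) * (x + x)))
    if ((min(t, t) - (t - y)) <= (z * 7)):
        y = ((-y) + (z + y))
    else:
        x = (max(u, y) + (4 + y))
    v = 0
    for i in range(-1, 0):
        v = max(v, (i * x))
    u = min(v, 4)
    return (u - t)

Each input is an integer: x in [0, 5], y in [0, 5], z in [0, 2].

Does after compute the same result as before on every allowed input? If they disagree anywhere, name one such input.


Run the pair on x=0, y=0, z=1.
before: t becomes 0; next p becomes 0; next (abs(x) == (-4 + y)) evaluates to false; next p becomes 0; next v becomes 1; next at i=2:; next v becomes 0; next at k=0:; next v becomes 0; next at k=1:; next v becomes 0; next final value 0
after: t becomes 1; next u becomes 0; next ((min(t, t) - (t - y)) <= (z * 7)) evaluates to true; next y becomes 1; next v becomes 0; next at i=-1:; next v becomes 0; next u becomes 0; next final value -1
0 vs -1 — the two versions disagree here.
verdict: not equivalent; witness: x=0, y=0, z=1
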